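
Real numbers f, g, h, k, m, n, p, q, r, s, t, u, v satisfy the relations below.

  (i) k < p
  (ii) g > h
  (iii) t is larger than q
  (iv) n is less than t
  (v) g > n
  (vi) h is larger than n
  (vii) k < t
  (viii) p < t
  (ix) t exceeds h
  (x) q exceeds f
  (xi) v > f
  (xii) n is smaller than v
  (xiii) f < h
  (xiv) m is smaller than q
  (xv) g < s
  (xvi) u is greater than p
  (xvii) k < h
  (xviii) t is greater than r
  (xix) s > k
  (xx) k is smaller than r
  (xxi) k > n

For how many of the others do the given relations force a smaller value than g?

4

The elements the relations force below g are n, k, f, h — no chain reaches any other.
That is 4.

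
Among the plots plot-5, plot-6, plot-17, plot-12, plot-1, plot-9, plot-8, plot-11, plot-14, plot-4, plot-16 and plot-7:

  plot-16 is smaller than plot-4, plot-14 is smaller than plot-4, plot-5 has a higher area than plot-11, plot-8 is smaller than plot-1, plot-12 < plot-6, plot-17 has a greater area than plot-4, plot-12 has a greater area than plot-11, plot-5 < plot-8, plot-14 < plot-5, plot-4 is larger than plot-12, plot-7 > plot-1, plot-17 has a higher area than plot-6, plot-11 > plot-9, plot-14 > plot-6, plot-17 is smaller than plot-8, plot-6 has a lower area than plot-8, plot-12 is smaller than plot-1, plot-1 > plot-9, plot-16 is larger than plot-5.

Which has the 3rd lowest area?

plot-12

The consecutive relations fix a unique order: plot-9 < plot-11 < plot-12 < plot-6 < plot-14 < plot-5 < plot-16 < plot-4 < plot-17 < plot-8 < plot-1 < plot-7.
The 3rd smallest is plot-12.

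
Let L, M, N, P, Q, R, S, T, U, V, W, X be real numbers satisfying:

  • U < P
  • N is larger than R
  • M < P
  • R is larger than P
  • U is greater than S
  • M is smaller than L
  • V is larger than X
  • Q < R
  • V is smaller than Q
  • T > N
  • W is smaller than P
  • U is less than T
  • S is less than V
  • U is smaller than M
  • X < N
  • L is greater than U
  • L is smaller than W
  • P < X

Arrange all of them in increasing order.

Nothing is placed below S, so it is least; from there S < U; U < M; M < L; L < W; W < P; P < X; X < V; V < Q; Q < R; R < N; N < T, each given directly.

S < U < M < L < W < P < X < V < Q < R < N < T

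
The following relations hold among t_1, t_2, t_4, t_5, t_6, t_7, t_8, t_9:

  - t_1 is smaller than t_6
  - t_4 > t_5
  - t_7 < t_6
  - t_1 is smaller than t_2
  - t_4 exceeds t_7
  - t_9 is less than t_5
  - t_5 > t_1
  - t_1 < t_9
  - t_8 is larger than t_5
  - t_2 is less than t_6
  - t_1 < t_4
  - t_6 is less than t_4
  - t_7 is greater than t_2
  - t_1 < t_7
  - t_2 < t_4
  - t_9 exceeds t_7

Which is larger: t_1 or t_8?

Following the relations from t_1: t_1 < t_2 < t_7 < t_9 < t_5 < t_8.
So t_1 < t_8; t_8 is the larger of the two.

t_8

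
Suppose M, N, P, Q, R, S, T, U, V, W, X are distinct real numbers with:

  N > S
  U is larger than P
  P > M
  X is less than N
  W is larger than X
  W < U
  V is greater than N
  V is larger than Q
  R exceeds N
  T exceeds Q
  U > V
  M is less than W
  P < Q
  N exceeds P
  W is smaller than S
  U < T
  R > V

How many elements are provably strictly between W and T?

The relations place W below T. An element lies strictly between them when it is forced above W and also forced below T.
Above W: {S, N, V, R, U}. Below T: {M, P, X, Q, S, N, V, U}.
Intersection: {S, N, V, U} — 4.

4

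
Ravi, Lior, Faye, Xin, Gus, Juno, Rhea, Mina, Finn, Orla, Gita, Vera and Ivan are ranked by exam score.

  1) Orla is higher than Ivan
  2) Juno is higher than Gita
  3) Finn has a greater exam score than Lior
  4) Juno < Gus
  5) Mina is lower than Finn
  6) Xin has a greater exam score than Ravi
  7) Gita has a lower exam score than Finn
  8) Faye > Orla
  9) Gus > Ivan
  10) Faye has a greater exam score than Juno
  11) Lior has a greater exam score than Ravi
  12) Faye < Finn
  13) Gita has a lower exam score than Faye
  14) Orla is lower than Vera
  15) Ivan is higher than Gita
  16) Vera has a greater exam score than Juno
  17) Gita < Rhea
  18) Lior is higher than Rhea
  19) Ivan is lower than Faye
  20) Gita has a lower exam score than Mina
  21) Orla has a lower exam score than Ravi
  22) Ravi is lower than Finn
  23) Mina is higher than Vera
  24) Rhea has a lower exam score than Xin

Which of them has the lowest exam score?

Ivan is not least since Gita < Ivan; Juno is not least since Gita < Juno; Orla is not least since Ivan < Orla; Vera is not least since Orla < Vera; Gus is not least since Juno < Gus; Faye is not least since Ivan < Faye; Ravi is not least since Orla < Ravi; Rhea is not least since Gita < Rhea; Lior is not least since Rhea < Lior; Mina is not least since Gita < Mina; Xin is not least since Rhea < Xin; Finn is not least since Faye < Finn.
Only Gita has nothing below it, so Gita is the lowest exam score.

Gita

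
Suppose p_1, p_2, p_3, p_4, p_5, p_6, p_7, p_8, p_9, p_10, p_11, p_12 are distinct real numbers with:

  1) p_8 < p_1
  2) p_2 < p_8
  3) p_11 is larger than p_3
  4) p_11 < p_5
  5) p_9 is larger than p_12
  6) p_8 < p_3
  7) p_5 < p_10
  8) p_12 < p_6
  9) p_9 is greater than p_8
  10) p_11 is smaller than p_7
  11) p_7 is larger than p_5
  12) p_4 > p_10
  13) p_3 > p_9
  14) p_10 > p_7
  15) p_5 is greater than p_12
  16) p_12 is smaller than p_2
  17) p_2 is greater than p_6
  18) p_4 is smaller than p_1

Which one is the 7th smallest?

p_11

The consecutive relations fix a unique order: p_12 < p_6 < p_2 < p_8 < p_9 < p_3 < p_11 < p_5 < p_7 < p_10 < p_4 < p_1.
The 7th smallest is p_11.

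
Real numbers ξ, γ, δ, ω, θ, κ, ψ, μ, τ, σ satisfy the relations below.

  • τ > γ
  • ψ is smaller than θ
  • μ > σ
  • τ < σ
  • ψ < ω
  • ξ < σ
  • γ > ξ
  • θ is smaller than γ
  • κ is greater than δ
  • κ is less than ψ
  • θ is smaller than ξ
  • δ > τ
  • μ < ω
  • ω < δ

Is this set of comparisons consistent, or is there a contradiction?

inconsistent

Chaining the given relations yields κ < ψ < θ < ξ < γ < τ < σ < μ < ω < δ, so κ < δ. But one relation states δ < κ. These cannot both hold.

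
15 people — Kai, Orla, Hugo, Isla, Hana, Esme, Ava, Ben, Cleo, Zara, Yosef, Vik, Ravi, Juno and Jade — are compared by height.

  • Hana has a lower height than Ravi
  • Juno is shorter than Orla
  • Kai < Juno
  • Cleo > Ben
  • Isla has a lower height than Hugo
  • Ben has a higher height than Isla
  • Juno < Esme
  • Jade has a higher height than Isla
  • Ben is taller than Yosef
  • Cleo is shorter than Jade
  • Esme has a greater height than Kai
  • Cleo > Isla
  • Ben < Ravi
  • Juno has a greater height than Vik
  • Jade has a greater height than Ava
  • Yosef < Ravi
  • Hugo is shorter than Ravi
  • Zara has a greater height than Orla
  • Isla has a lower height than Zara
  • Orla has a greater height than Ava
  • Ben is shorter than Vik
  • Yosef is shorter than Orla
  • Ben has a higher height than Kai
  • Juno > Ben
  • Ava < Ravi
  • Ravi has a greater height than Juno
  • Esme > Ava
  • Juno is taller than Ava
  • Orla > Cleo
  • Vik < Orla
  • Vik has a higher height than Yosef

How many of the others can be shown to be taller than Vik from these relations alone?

The elements the relations force above Vik are Juno, Esme, Ravi, Orla, Zara — no chain reaches any other.
That is 5.

5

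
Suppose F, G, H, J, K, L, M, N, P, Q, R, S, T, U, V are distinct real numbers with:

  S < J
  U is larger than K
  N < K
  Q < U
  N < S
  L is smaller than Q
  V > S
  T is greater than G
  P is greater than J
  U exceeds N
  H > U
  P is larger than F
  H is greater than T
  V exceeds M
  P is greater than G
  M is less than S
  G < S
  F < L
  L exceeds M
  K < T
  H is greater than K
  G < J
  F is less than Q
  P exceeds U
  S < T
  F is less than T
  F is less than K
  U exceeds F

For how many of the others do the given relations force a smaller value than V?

4

The elements the relations force below V are N, G, M, S — no chain reaches any other.
That is 4.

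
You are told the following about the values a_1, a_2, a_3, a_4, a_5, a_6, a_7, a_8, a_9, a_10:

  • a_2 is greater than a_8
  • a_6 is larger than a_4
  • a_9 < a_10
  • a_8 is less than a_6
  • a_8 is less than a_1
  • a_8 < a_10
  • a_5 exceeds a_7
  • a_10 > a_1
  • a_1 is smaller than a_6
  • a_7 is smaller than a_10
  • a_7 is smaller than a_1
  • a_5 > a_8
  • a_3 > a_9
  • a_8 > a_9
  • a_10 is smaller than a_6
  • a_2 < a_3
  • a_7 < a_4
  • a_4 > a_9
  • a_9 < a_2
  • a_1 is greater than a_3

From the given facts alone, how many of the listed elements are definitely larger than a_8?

Directly above a_8: a_2, a_5, a_1, a_10, a_6.
One step further: a_3 (6 so far).
No other element is forced above a_8 by the given relations, so the count is 6.

6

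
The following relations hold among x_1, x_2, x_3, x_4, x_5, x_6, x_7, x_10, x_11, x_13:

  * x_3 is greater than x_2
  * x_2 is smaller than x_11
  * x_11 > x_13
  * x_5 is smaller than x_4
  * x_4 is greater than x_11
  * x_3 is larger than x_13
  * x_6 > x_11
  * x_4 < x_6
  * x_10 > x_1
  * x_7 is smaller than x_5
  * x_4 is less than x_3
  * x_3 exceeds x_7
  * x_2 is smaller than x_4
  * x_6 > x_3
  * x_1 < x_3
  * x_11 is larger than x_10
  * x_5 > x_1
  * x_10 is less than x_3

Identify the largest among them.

x_13 is not greatest since x_13 < x_11; x_1 is not greatest since x_1 < x_10; x_10 is not greatest since x_10 < x_11; x_7 is not greatest since x_7 < x_3; x_2 is not greatest since x_2 < x_11; x_11 is not greatest since x_11 < x_4; x_5 is not greatest since x_5 < x_4; x_4 is not greatest since x_4 < x_6; x_3 is not greatest since x_3 < x_6.
Only x_6 has nothing above it, so x_6 is the largest.

x_6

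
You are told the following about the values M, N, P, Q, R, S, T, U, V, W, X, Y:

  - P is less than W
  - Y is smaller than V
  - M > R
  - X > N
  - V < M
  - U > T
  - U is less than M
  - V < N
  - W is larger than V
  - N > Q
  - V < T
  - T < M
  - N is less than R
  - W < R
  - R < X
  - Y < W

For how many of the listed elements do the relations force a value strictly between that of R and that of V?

The relations place V below R. An element lies strictly between them when it is forced above V and also forced below R.
Above V: {T, W, N, U, M, X}. Below R: {Q, P, Y, W, N}.
Intersection: {W, N} — 2.

2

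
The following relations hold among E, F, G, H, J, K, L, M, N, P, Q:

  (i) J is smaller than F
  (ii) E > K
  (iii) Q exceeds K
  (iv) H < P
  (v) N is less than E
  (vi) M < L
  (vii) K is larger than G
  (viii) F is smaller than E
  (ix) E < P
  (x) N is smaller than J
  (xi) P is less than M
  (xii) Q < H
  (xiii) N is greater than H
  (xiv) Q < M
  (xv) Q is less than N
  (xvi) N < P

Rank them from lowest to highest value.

The consecutive links are each given: G < K; K < Q; Q < H; H < N; N < J; J < F; F < E; E < P; P < M; M < L.

G < K < Q < H < N < J < F < E < P < M < L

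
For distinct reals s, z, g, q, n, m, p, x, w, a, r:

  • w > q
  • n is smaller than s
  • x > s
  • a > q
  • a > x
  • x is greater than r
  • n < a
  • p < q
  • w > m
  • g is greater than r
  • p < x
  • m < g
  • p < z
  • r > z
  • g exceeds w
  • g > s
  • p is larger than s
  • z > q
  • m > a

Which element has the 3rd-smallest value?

Piecing the relations together gives one ordering: n < s < p < q < z < r < x < a < m < w < g.
The 3rd smallest is p.

p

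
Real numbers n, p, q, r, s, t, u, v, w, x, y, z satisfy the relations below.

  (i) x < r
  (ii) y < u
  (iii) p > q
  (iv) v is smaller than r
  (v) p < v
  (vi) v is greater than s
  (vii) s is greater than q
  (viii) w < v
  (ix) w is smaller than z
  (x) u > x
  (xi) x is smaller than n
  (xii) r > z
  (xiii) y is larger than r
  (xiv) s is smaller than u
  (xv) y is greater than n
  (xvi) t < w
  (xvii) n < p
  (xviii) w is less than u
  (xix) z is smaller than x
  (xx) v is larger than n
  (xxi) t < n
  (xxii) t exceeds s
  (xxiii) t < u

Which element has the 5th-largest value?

Piecing the relations together gives one ordering: q < s < t < w < z < x < n < p < v < r < y < u.
The 5th largest is p.

p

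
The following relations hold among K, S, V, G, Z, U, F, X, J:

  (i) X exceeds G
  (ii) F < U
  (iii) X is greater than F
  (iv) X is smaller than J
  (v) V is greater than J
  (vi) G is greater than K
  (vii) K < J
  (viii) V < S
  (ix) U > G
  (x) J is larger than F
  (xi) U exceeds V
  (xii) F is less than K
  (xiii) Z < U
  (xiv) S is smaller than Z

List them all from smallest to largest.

F < K < G < X < J < V < S < Z < U

The consecutive links are each given: F < K; K < G; G < X; X < J; J < V; V < S; S < Z; Z < U.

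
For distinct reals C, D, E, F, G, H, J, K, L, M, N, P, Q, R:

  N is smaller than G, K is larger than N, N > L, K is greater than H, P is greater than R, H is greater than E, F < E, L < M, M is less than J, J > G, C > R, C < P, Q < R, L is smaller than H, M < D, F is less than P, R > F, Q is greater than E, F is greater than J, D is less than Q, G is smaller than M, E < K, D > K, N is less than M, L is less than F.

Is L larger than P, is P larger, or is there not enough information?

Following the relations from L: L < N < G < M < J < F < E < H < K < D < Q < R < C < P.
So P is larger.

P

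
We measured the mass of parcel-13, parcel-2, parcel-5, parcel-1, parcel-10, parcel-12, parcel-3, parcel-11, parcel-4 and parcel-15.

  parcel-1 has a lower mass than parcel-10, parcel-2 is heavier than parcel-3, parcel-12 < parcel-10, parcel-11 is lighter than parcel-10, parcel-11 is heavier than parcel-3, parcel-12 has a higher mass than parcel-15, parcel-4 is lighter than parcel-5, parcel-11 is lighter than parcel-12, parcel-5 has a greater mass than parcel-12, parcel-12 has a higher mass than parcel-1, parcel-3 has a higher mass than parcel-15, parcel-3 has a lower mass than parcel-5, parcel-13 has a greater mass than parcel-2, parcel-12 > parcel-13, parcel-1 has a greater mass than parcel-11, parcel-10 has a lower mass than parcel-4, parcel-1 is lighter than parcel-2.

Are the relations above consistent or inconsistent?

consistent

Every relation is compatible with parcel-15 < parcel-3 < parcel-11 < parcel-1 < parcel-2 < parcel-13 < parcel-12 < parcel-10 < parcel-4 < parcel-5; the set is consistent.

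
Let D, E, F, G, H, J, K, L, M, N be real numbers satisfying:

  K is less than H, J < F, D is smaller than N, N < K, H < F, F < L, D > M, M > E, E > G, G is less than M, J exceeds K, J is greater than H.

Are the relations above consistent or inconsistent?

consistent

Every relation is compatible with G < E < M < D < N < K < H < J < F < L; the set is consistent.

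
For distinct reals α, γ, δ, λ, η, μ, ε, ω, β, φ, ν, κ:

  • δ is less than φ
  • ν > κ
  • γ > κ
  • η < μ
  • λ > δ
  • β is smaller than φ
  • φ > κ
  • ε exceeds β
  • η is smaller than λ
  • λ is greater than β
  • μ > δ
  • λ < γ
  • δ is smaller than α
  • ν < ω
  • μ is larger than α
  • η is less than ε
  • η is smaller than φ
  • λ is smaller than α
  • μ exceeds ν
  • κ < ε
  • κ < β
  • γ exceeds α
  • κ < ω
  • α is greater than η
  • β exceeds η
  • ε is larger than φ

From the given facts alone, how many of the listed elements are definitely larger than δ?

The elements the relations force above δ are λ, α, γ, μ, φ, ε — no chain reaches any other.
That is 6.

6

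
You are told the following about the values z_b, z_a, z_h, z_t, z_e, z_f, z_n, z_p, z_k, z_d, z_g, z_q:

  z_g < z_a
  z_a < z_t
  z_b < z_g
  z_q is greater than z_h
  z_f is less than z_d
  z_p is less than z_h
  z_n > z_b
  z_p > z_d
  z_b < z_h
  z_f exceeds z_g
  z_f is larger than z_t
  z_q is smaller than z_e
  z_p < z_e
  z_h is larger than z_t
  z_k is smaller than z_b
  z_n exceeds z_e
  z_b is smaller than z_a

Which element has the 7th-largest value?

z_f

The consecutive relations fix a unique order: z_k < z_b < z_g < z_a < z_t < z_f < z_d < z_p < z_h < z_q < z_e < z_n.
The 7th largest is z_f.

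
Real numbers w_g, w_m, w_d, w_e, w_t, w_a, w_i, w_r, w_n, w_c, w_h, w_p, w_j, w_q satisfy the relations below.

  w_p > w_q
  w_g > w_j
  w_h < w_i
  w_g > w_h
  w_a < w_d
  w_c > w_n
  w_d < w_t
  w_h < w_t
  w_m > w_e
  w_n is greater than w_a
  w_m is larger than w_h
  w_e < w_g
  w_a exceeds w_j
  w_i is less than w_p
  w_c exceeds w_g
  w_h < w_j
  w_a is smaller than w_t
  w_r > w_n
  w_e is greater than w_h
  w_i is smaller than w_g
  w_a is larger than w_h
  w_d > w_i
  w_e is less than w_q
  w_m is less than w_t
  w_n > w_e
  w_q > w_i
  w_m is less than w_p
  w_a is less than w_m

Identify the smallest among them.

w_h

w_i is not least since w_h < w_i; w_e is not least since w_h < w_e; w_j is not least since w_h < w_j; w_a is not least since w_j < w_a; w_n is not least since w_e < w_n; w_m is not least since w_a < w_m; w_g is not least since w_j < w_g; w_q is not least since w_e < w_q; w_d is not least since w_a < w_d; w_t is not least since w_d < w_t; w_r is not least since w_n < w_r; w_c is not least since w_n < w_c; w_p is not least since w_m < w_p.
Only w_h has nothing below it, so w_h is the smallest.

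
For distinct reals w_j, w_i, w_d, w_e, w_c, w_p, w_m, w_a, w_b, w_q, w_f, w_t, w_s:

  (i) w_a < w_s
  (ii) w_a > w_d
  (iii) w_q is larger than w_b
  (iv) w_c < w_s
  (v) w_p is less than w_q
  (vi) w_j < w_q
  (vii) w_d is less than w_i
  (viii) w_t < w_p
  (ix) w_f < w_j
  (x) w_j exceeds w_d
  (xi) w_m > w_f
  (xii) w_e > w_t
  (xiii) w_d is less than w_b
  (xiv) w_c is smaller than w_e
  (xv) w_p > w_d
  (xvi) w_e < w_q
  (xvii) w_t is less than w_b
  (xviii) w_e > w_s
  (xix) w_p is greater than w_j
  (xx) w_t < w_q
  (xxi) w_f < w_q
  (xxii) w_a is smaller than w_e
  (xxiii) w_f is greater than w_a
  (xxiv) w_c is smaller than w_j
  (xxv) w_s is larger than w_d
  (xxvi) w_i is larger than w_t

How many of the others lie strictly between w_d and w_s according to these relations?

1

Chaining upward from w_d reaches: w_a, w_f, w_b, w_j, w_m, w_i, w_p, w_e, w_q.
Chaining downward from w_s reaches: w_c, w_a.
Strictly between w_d and w_s are those in both lists: w_a — 1 element.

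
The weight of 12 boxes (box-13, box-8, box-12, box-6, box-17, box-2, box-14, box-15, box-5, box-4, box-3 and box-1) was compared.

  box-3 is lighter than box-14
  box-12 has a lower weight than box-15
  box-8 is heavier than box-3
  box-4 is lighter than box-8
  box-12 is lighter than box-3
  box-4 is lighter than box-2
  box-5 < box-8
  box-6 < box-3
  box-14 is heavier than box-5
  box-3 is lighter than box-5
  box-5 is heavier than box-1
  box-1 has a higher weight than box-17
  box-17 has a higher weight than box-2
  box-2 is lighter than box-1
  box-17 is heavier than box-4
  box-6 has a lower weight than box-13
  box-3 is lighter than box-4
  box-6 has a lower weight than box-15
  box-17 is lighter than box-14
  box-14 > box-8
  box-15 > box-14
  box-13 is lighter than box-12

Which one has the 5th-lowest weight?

The consecutive relations fix a unique order: box-6 < box-13 < box-12 < box-3 < box-4 < box-2 < box-17 < box-1 < box-5 < box-8 < box-14 < box-15.
Counting 5 from the smallest end gives box-4.

box-4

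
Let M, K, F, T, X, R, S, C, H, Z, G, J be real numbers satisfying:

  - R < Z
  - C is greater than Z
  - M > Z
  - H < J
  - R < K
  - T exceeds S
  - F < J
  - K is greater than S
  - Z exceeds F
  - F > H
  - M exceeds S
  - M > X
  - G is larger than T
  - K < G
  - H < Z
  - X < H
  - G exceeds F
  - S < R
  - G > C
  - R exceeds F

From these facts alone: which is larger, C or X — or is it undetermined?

C

Following the relations from X: X < H < F < R < Z < C.
So C is larger.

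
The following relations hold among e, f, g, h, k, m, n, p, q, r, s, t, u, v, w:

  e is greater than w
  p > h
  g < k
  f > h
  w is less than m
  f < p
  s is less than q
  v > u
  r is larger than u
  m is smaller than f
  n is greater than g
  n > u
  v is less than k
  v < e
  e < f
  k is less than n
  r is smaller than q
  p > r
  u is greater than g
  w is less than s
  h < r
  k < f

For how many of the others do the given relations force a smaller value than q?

6

The elements the relations force below q are g, u, w, h, r, s — no chain reaches any other.
That is 6.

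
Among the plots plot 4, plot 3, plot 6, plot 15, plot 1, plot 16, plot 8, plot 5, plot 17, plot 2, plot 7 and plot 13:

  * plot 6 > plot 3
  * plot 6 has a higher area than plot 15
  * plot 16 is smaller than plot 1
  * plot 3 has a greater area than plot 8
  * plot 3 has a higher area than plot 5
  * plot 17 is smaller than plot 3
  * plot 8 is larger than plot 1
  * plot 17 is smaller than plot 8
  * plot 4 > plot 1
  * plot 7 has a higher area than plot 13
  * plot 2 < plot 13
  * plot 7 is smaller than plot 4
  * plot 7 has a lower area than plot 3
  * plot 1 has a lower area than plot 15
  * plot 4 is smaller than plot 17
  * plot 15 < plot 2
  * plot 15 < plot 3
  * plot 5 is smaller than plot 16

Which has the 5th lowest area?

plot 2

Chaining the given pairs: plot 5 < plot 16 < plot 1 < plot 15 < plot 2 < plot 13 < plot 7 < plot 4 < plot 17 < plot 8 < plot 3 < plot 6.
The 5th smallest is plot 2.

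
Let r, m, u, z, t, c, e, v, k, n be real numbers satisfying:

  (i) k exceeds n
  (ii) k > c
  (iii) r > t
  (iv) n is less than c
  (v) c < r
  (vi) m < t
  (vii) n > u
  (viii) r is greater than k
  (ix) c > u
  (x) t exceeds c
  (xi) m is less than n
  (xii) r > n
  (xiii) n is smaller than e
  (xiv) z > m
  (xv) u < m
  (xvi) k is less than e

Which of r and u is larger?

r

Link the given pairs in sequence: u < m; m < n; n < c; c < t; t < r.
Together: u < m < n < c < t < r.
So u < r; r is the larger of the two.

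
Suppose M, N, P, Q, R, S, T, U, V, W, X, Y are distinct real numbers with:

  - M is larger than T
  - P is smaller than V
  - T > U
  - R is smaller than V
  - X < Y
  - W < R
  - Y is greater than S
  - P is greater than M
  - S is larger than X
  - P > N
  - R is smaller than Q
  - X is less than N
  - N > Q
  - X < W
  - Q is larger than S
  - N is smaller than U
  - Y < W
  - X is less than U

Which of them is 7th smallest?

The consecutive relations fix a unique order: X < S < Y < W < R < Q < N < U < T < M < P < V.
Counting 7 from the smallest end gives N.

N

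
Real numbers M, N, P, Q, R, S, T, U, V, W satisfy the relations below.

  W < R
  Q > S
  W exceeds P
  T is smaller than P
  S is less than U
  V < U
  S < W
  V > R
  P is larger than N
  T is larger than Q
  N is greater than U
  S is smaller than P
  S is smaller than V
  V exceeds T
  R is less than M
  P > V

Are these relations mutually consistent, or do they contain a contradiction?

inconsistent

Chaining the given relations yields V < U < N < P < W < R, so V < R. But one relation states R < V. These cannot both hold.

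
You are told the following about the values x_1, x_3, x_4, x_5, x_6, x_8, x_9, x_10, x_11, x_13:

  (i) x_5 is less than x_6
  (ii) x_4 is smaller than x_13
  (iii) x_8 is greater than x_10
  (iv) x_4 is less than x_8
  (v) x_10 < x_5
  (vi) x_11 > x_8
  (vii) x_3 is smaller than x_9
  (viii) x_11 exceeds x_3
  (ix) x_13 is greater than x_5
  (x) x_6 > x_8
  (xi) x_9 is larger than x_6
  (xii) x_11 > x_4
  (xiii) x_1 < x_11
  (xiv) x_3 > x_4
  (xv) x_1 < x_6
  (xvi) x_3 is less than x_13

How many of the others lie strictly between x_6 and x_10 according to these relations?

Chaining upward from x_10 reaches: x_5, x_8, x_13, x_9, x_11.
Chaining downward from x_6 reaches: x_4, x_5, x_1, x_8.
Strictly between x_10 and x_6 are those in both lists: x_5, x_8 — 2 elements.

2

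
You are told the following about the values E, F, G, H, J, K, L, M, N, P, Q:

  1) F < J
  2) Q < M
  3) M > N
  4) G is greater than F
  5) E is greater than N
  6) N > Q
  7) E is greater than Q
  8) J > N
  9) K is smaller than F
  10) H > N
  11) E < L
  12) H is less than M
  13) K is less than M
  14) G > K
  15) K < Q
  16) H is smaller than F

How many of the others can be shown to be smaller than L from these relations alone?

From L the given relations immediately reach E.
From those, Q, N — 3 in total.
From those, K — 4 in total.
No other element is forced below L by the given relations, so the count is 4.

4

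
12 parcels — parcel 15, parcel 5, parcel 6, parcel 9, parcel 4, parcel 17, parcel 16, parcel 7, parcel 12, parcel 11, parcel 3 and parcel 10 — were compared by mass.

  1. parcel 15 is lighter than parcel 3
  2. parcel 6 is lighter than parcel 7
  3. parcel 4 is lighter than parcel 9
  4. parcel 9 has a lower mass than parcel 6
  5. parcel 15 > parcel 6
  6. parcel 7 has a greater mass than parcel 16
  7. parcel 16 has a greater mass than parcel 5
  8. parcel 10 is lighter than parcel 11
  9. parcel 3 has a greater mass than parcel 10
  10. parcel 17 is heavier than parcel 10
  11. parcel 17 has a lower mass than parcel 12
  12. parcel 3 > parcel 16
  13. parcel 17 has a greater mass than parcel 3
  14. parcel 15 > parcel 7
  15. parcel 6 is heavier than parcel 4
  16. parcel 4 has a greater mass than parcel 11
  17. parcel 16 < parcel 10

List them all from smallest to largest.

parcel 5 < parcel 16 < parcel 10 < parcel 11 < parcel 4 < parcel 9 < parcel 6 < parcel 7 < parcel 15 < parcel 3 < parcel 17 < parcel 12

Each adjacent pair is fixed by a given relation: parcel 5 < parcel 16; parcel 16 < parcel 10; parcel 10 < parcel 11; parcel 11 < parcel 4; parcel 4 < parcel 9; parcel 9 < parcel 6; parcel 6 < parcel 7; parcel 7 < parcel 15; parcel 15 < parcel 3; parcel 3 < parcel 17; parcel 17 < parcel 12. Chaining them end to end gives the full order.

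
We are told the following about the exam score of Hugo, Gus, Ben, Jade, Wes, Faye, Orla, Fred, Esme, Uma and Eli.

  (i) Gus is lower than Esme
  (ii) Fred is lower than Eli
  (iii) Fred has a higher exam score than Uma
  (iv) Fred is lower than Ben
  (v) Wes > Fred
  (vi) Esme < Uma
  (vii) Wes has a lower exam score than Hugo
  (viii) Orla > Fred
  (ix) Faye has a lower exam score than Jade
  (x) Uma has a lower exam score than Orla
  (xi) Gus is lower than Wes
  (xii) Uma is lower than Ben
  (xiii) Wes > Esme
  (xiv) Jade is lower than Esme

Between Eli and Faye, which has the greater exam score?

Eli

Following the relations from Faye: Faye < Jade < Esme < Uma < Fred < Eli.
So Faye < Eli; Eli is the higher of the two.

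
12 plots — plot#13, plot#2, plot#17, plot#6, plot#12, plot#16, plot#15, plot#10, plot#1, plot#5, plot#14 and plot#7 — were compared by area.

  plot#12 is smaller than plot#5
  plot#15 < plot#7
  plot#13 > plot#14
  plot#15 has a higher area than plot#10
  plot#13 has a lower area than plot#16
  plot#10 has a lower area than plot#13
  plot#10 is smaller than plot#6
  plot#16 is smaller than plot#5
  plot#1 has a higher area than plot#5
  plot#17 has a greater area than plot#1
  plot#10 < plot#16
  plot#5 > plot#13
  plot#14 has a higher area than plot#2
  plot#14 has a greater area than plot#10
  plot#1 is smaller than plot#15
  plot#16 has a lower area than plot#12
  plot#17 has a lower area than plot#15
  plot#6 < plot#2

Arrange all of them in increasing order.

Each adjacent pair is fixed by a given relation: plot#10 < plot#6; plot#6 < plot#2; plot#2 < plot#14; plot#14 < plot#13; plot#13 < plot#16; plot#16 < plot#12; plot#12 < plot#5; plot#5 < plot#1; plot#1 < plot#17; plot#17 < plot#15; plot#15 < plot#7. Chaining them end to end gives the full order.

plot#10 < plot#6 < plot#2 < plot#14 < plot#13 < plot#16 < plot#12 < plot#5 < plot#1 < plot#17 < plot#15 < plot#7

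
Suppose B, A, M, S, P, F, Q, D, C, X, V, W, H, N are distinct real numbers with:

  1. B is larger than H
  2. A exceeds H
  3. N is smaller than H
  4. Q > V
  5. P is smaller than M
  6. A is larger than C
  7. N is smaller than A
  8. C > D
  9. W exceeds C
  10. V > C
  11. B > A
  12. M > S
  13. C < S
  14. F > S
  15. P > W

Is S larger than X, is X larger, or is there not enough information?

undetermined

Following every chain through S: above S we get M, F; below S we get D, C.
X is not reached, and no chain runs the other way from X to S.
So the given relations leave the order of S and X undetermined.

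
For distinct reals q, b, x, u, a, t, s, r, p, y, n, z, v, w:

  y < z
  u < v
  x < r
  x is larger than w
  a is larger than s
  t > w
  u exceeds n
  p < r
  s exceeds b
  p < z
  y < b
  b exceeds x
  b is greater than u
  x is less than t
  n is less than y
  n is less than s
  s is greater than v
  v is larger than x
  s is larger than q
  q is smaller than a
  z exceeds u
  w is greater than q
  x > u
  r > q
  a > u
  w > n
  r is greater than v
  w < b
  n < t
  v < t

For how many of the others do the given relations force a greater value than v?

4

The elements the relations force above v are s, t, a, r — no chain reaches any other.
That is 4.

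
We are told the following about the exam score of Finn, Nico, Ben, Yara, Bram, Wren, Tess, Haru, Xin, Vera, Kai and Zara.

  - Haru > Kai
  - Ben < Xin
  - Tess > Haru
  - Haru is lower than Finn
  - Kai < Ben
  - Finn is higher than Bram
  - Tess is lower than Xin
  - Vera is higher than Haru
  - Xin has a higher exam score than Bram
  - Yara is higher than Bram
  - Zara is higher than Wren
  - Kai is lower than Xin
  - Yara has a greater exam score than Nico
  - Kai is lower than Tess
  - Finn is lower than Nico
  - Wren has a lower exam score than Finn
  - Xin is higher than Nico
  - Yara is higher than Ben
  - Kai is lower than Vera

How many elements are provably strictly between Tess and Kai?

The relations place Kai below Tess. An element lies strictly between them when it is forced above Kai and also forced below Tess.
Above Kai: {Ben, Haru, Vera, Finn, Nico, Yara, Xin}. Below Tess: {Haru}.
Intersection: {Haru} — 1.

1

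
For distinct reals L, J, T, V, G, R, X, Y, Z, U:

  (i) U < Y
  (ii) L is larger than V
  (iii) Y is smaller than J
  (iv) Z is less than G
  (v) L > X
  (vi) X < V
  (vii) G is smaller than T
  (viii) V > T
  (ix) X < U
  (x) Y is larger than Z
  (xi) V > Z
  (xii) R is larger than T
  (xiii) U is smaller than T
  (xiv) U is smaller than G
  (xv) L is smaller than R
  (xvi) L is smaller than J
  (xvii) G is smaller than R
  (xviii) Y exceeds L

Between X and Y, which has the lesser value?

X

X < U and U < G give X < G.
With G < T: X < U < G < T.
Then T < V extends the chain to V.
With V < L: X < U < G < T < V < L.
With L < Y: X < U < G < T < V < L < Y.
So X < Y; X is the smaller of the two.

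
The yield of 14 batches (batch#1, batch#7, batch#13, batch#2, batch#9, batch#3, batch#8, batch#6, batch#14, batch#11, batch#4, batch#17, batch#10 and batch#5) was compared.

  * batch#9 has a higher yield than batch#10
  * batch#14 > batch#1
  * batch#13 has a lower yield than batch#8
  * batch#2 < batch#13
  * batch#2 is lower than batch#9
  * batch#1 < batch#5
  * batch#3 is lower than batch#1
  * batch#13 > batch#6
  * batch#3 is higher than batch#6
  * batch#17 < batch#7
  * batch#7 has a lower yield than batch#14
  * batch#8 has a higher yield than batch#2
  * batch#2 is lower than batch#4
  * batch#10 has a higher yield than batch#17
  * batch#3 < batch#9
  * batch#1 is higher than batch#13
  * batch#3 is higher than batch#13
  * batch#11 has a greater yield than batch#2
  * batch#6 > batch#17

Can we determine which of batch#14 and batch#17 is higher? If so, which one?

batch#14

Link the given pairs in sequence: batch#17 < batch#6; batch#6 < batch#13; batch#13 < batch#1; batch#1 < batch#14.
Chaining these gives batch#17 < batch#6 < batch#13 < batch#1 < batch#14.
So batch#14 is higher.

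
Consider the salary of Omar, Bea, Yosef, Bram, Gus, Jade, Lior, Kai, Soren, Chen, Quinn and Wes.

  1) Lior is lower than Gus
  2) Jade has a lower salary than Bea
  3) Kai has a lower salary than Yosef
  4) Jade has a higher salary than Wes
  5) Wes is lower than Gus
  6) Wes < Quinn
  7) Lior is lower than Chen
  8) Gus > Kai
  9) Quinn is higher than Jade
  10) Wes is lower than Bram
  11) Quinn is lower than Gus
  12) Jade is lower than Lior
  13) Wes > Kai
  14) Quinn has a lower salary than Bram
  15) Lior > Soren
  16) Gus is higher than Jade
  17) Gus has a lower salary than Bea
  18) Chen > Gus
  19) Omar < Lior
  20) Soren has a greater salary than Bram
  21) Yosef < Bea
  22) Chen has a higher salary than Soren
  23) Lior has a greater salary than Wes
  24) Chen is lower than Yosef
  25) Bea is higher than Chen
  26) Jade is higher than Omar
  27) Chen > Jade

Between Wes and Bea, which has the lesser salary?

Wes

Wes < Jade < Quinn < Bram < Soren < Lior < Gus < Chen < Yosef < Bea, by transitivity through Jade, Quinn, Bram, Soren, Lior, Gus, Chen, Yosef.
So Wes < Bea; Wes is the lower of the two.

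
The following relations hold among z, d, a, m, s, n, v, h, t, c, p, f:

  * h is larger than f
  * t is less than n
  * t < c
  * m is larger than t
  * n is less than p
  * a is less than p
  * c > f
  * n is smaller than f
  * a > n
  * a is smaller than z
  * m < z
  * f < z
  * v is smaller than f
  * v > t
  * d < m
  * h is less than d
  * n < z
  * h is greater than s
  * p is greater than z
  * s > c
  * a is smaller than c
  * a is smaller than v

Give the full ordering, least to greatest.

Nothing is placed below t, so it is least; from there t < n; n < a; a < v; v < f; f < c; c < s; s < h; h < d; d < m; m < z; z < p, each given directly.

t < n < a < v < f < c < s < h < d < m < z < p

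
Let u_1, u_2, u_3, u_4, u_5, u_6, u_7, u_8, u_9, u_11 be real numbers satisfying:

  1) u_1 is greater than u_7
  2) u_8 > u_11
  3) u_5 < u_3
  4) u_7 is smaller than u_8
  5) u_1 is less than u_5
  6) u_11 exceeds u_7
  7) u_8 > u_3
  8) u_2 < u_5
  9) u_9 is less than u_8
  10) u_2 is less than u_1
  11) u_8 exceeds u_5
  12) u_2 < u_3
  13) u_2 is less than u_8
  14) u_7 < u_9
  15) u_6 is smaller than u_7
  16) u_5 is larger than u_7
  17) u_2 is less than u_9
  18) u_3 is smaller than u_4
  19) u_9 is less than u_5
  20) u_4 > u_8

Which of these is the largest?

Chaining downward from u_4: directly below it, u_3, u_8; then u_2, u_7, u_9, u_5, u_11; then u_6, u_1.
That covers every other element, and nothing is given above u_4, so u_4 is the largest.

u_4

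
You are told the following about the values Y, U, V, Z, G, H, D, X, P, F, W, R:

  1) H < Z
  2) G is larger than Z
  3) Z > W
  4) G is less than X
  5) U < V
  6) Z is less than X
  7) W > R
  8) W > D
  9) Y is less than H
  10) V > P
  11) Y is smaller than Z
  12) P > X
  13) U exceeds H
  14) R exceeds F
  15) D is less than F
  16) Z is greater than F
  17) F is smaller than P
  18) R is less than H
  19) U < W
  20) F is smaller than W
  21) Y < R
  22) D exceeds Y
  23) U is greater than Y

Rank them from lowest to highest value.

Each adjacent pair is fixed by a given relation: Y < D; D < F; F < R; R < H; H < U; U < W; W < Z; Z < G; G < X; X < P; P < V. Chaining them end to end gives the full order.

Y < D < F < R < H < U < W < Z < G < X < P < V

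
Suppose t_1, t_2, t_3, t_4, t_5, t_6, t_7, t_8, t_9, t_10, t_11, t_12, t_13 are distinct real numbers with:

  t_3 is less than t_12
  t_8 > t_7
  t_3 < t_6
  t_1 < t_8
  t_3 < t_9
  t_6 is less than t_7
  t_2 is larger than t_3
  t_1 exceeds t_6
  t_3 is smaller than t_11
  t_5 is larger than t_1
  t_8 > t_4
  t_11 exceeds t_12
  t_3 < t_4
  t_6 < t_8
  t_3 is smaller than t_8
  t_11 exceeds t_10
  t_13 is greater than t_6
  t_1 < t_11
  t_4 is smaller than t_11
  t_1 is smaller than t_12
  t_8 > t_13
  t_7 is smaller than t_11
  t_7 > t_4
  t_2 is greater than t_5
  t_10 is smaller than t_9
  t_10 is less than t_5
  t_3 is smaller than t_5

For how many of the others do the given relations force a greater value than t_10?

From t_10 the given relations immediately reach t_5, t_9, t_11.
From those, t_2 — 4 in total.
Nothing else is reachable above t_10; 4 in all.

4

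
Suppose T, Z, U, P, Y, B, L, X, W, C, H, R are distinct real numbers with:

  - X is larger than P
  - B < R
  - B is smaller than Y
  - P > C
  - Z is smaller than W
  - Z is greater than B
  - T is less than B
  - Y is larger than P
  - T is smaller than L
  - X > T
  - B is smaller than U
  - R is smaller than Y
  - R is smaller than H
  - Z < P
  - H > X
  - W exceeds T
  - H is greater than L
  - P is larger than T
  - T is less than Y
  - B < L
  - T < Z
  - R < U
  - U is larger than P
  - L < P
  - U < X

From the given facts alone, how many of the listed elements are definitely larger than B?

9

The elements the relations force above B are L, R, Z, P, U, W, Y, X, H — no chain reaches any other.
That is 9.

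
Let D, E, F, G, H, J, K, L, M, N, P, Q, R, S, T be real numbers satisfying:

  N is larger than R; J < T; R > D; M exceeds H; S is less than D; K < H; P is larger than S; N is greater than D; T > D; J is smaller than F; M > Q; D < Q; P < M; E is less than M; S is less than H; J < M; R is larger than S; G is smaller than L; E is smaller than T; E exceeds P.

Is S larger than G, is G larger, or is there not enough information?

undetermined

Following every chain through S: above S we get D, R, P, E, H, T, Q, N, M.
G is not reached, and no chain runs the other way from G to S.
So the given relations leave the order of S and G undetermined.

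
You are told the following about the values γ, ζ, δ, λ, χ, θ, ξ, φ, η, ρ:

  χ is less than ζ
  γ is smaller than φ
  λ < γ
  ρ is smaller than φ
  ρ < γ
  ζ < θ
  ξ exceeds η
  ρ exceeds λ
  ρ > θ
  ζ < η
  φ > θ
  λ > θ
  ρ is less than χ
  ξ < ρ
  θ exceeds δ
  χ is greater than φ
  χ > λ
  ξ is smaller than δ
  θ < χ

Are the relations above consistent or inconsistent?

inconsistent

Chaining the given relations yields ζ < η < ξ < δ < θ < λ < ρ < γ < φ < χ, so ζ < χ. But one relation states χ < ζ. These cannot both hold.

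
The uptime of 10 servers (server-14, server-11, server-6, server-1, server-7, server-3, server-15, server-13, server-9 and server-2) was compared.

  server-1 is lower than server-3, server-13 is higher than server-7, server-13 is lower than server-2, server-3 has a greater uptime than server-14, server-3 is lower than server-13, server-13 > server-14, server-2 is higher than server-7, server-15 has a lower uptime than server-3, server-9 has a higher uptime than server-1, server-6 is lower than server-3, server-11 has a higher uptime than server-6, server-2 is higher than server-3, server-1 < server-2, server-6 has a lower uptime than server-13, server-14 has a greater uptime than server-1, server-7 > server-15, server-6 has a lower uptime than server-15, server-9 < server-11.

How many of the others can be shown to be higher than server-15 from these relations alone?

4

From server-15 the given relations immediately reach server-7, server-3.
From those, server-13, server-2 — 4 in total.
No other element is forced above server-15 by the given relations, so the count is 4.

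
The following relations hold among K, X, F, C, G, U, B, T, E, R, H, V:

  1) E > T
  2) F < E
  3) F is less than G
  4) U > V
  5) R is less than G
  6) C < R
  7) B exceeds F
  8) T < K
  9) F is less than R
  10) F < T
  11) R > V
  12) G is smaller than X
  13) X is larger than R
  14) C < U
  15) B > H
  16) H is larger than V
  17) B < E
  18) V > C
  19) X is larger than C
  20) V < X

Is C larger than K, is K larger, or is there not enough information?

undetermined

Following every chain through C: above C we get V, H, R, G, U, X, B, E.
K is not reached, and no chain runs the other way from K to C.
So the given relations leave the order of C and K undetermined.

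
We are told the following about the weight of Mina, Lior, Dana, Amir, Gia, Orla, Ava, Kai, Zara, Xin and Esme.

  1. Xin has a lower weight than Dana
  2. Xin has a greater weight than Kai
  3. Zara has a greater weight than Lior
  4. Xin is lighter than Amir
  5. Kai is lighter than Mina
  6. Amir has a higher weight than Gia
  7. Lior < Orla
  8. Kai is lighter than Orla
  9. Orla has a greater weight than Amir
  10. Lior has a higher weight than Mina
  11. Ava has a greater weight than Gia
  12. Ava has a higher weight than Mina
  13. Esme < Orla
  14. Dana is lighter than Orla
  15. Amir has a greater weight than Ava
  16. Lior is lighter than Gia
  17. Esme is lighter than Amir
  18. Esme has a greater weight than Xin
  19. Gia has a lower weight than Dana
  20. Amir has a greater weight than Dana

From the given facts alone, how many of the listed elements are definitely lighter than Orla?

From Orla the given relations immediately reach Kai, Lior, Dana, Esme, Amir.
From those, Mina, Xin, Gia, Ava — 9 in total.
No other element is forced below Orla by the given relations, so the count is 9.

9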